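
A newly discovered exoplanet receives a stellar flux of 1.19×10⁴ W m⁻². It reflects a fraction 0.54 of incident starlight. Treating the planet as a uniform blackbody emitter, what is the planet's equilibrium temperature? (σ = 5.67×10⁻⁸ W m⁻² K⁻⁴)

Energy balance: absorbed = emitted ⇒ πR²·S(1−A) = 4πR²·σT_eq⁴, so T_eq⁴ = S(1−A)/(4σ).
T_eq = [1.19×10⁴ × 0.46 / (4 × 5.67×10⁻⁸)]^(1/4) = (2.41×10¹⁰)^(1/4) = 394 K.

T_eq ≈ 394 K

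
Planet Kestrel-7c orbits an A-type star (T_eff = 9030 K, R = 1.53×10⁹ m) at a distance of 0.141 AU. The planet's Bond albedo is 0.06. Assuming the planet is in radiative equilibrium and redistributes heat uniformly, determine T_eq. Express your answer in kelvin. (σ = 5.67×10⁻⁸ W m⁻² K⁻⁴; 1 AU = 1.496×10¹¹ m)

T_eq ≈ 1690 K

d = 0.141 AU = 2.11×10¹⁰ m.
L = 4πR_⋆²σT_⋆⁴ = 4π(1.53×10⁹)² × 5.67×10⁻⁸ × (9030)⁴ = 1.11×10²⁸ W.
S = L/(4πd²) = 1.98×10⁶ W m⁻².
Energy balance: absorbed = emitted ⇒ πR²·S(1−A) = 4πR²·σT_eq⁴, so T_eq⁴ = S(1−A)/(4σ).
T_eq = [1.98×10⁶ × 0.94 / (4 × 5.67×10⁻⁸)]^(1/4) = (8.22×10¹²)^(1/4) = 1690 K.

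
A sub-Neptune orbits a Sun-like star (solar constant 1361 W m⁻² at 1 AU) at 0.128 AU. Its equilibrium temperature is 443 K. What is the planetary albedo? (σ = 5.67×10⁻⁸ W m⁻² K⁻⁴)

A ≈ 0.89

Flux at 0.128 AU: S = 1361/0.128² = 8.31×10⁴ W m⁻².
From T_eq⁴ = S(1−A)/(4σ): 1−A = 4σT_eq⁴/S.
1−A = 4 × 5.67×10⁻⁸ × (443)⁴ / 8.31×10⁴ = 0.105.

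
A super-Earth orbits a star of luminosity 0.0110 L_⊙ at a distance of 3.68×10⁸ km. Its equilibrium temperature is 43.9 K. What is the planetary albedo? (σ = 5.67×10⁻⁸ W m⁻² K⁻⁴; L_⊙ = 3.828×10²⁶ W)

A ≈ 0.66

d = 3.68×10⁸ km = 3.68×10¹¹ m.
L = 0.0110 × 3.828×10²⁶ = 4.21×10²⁴ W.
Flux: S = L/(4πd²) = 4.21×10²⁴/(4π×(3.68×10¹¹)²) = 2.47 W m⁻².
From T_eq⁴ = S(1−A)/(4σ): 1−A = 4σT_eq⁴/S.
1−A = 4 × 5.67×10⁻⁸ × (43.9)⁴ / 2.47 = 0.340.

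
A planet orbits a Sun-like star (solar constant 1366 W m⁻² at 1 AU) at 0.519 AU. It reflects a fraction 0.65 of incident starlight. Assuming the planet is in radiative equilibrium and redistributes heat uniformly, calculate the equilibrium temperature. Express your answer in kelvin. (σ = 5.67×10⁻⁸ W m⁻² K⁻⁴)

T_eq ≈ 297 K

Flux at 0.519 AU: S = 1366/0.519² = 5070 W m⁻².
Energy balance: absorbed = emitted ⇒ πR²·S(1−A) = 4πR²·σT_eq⁴, so T_eq⁴ = S(1−A)/(4σ).
T_eq = [5070 × 0.35 / (4 × 5.67×10⁻⁸)]^(1/4) = (7.83×10⁹)^(1/4) = 297 K.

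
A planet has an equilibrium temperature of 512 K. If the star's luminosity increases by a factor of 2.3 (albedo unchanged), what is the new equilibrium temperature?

T_eq ≈ 631 K

T_eq ∝ L^(1/4) · d^(−1/2).
T′ = 512 × 2.3^(1/4) = 631 K.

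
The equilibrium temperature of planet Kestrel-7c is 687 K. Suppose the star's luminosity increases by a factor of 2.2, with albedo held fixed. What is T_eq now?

T_eq ∝ L^(1/4) · d^(−1/2).
T′ = 687 × 2.2^(1/4) = 837 K.

T_eq ≈ 837 K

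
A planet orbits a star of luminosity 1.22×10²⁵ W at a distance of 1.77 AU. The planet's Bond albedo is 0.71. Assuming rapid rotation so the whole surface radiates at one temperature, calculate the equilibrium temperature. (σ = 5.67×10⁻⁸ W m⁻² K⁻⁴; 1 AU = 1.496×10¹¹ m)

d = 1.77 AU = 2.65×10¹¹ m.
Flux: S = L/(4πd²) = 1.22×10²⁵/(4π×(2.65×10¹¹)²) = 13.8 W m⁻².
Energy balance: absorbed = emitted ⇒ πR²·S(1−A) = 4πR²·σT_eq⁴, so T_eq⁴ = S(1−A)/(4σ).
T_eq = [13.8 × 0.29 / (4 × 5.67×10⁻⁸)]^(1/4) = (1.77×10⁷)^(1/4) = 64.9 K.

T_eq ≈ 64.9 K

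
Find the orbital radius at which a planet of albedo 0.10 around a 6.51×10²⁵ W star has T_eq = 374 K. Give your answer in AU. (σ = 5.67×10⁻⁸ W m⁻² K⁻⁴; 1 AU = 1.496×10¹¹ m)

From T_eq⁴ = L(1−A)/(16πσd²): d = √[L(1−A)/(16πσT_eq⁴)].
d = √[6.51×10²⁵ × 0.90 / (16π × 5.67×10⁻⁸ × (374)⁴)] = 3.24×10¹⁰ m = 0.217 AU.

d ≈ 0.217 AU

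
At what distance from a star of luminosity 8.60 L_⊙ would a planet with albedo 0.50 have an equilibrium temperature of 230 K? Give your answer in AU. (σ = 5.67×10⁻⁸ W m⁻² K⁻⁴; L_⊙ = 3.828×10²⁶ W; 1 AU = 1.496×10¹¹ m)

L = 8.60 × 3.828×10²⁶ = 3.29×10²⁷ W.
From T_eq⁴ = L(1−A)/(16πσd²): d = √[L(1−A)/(16πσT_eq⁴)].
d = √[3.29×10²⁷ × 0.50 / (16π × 5.67×10⁻⁸ × (230)⁴)] = 4.54×10¹¹ m = 3.04 AU.

d ≈ 3.04 AU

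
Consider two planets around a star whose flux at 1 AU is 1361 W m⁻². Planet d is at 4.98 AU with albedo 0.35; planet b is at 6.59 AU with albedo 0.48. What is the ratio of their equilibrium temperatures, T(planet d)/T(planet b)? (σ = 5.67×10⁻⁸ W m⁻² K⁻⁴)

T₁/T₂ ≈ 1.216

T_eq = [S₀(1−A)/(4σd²)]^(1/4), so T ∝ (1−A)^(1/4) / √d.
T₁ = [1361×0.65/(4×5.67×10⁻⁸×4.98²)]^(1/4) = 111.99 K.
T₂ = [1361×0.52/(4×5.67×10⁻⁸×6.59²)]^(1/4) = 92.07 K.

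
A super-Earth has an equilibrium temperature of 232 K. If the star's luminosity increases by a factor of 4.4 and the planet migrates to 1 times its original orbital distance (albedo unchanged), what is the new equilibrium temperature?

T_eq ∝ L^(1/4) · d^(−1/2).
T′ = 232 × 4.4^(1/4) / 1^(1/2) = 336 K.

T_eq ≈ 336 K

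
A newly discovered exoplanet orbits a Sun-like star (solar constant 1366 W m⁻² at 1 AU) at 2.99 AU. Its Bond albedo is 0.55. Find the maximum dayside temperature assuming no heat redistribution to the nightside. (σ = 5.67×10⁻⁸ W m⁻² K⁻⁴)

T_ss ≈ 187 K

Flux at 2.99 AU: S = 1366/2.99² = 153 W m⁻².
With no redistribution each surface element balances locally: S(1−A) = σT⁴.
T = [153 × 0.45 / 5.67×10⁻⁸]^(1/4) = (1.21×10⁹)^(1/4) = 187 K.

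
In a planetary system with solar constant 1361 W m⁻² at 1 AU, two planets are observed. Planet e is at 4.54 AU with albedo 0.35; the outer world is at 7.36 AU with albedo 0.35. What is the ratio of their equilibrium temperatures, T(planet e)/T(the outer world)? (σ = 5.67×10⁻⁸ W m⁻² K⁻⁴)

T₁/T₂ ≈ 1.273

T_eq = [S₀(1−A)/(4σd²)]^(1/4), so T ∝ (1−A)^(1/4) / √d.
T₁ = [1361×0.65/(4×5.67×10⁻⁸×4.54²)]^(1/4) = 117.29 K.
T₂ = [1361×0.65/(4×5.67×10⁻⁸×7.36²)]^(1/4) = 92.12 K.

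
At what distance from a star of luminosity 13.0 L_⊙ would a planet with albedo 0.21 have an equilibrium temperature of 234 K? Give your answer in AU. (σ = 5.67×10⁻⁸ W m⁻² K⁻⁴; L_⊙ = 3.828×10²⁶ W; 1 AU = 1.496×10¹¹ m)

d ≈ 4.53 AU

L = 13.0 × 3.828×10²⁶ = 4.98×10²⁷ W.
From T_eq⁴ = L(1−A)/(16πσd²): d = √[L(1−A)/(16πσT_eq⁴)].
d = √[4.98×10²⁷ × 0.79 / (16π × 5.67×10⁻⁸ × (234)⁴)] = 6.78×10¹¹ m = 4.53 AU.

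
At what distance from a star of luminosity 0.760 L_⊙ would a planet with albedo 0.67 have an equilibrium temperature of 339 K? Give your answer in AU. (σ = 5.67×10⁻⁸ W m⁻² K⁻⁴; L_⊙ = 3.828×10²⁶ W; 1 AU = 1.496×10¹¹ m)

d ≈ 0.338 AU

L = 0.760 × 3.828×10²⁶ = 2.91×10²⁶ W.
From T_eq⁴ = L(1−A)/(16πσd²): d = √[L(1−A)/(16πσT_eq⁴)].
d = √[2.91×10²⁶ × 0.33 / (16π × 5.67×10⁻⁸ × (339)⁴)] = 5.05×10¹⁰ m = 0.338 AU.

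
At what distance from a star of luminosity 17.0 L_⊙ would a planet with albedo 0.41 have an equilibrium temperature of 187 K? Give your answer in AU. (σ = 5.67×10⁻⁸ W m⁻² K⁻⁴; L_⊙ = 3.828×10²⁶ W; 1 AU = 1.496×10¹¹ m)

d ≈ 7.02 AU

L = 17.0 × 3.828×10²⁶ = 6.51×10²⁷ W.
From T_eq⁴ = L(1−A)/(16πσd²): d = √[L(1−A)/(16πσT_eq⁴)].
d = √[6.51×10²⁷ × 0.59 / (16π × 5.67×10⁻⁸ × (187)⁴)] = 1.05×10¹² m = 7.02 AU.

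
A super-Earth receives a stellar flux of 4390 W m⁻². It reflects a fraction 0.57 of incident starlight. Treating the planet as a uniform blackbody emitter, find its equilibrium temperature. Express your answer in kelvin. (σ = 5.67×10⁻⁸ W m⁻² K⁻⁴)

T_eq ≈ 302 K

Energy balance: absorbed = emitted ⇒ πR²·S(1−A) = 4πR²·σT_eq⁴, so T_eq⁴ = S(1−A)/(4σ).
T_eq = [4390 × 0.43 / (4 × 5.67×10⁻⁸)]^(1/4) = (8.32×10⁹)^(1/4) = 302 K.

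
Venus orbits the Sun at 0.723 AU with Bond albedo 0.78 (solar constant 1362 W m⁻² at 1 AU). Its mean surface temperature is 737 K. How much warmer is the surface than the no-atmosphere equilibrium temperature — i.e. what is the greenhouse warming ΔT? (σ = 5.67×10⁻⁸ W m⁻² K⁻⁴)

S = 1362/0.723² = 2606 W m⁻².
T_eq = [S(1−A)/(4σ)]^(1/4) = [2606×0.22/(4×5.67×10⁻⁸)]^(1/4) = 224.2 K.
ΔT = T_surf − T_eq = 737 − 224.2.

ΔT ≈ 512.8 K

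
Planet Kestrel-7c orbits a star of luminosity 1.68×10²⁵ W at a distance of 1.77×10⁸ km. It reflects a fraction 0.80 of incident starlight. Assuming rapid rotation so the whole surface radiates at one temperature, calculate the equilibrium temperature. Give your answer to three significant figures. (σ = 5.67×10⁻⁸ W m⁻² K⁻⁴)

d = 1.77×10⁸ km = 1.77×10¹¹ m.
Flux: S = L/(4πd²) = 1.68×10²⁵/(4π×(1.77×10¹¹)²) = 42.7 W m⁻².
Energy balance: absorbed = emitted ⇒ πR²·S(1−A) = 4πR²·σT_eq⁴, so T_eq⁴ = S(1−A)/(4σ).
T_eq = [42.7 × 0.20 / (4 × 5.67×10⁻⁸)]^(1/4) = (3.76×10⁷)^(1/4) = 78.3 K.

T_eq ≈ 78.3 K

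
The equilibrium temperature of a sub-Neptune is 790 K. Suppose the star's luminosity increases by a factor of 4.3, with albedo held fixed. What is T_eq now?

T_eq ∝ L^(1/4) · d^(−1/2).
T′ = 790 × 4.3^(1/4) = 1140 K.

T_eq ≈ 1140 K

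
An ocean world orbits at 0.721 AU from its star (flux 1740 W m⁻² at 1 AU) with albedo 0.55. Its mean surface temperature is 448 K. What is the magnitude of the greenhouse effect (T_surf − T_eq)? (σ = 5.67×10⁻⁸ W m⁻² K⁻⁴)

S = 1740/0.721² = 3347 W m⁻².
T_eq = [S(1−A)/(4σ)]^(1/4) = [3347×0.45/(4×5.67×10⁻⁸)]^(1/4) = 285.5 K.
ΔT = T_surf − T_eq = 448 − 285.5.

ΔT ≈ 162.5 K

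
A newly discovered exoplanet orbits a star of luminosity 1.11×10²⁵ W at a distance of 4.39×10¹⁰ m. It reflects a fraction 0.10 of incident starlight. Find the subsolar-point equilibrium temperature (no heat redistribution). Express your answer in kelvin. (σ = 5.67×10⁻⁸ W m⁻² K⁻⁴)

Flux: S = L/(4πd²) = 1.11×10²⁵/(4π×(4.39×10¹⁰)²) = 458 W m⁻².
At the subsolar point the surface absorbs S(1−A) and emits σT⁴ per unit area — no factor of 4, since only the local patch is in balance.
T = [458 × 0.90 / 5.67×10⁻⁸]^(1/4) = (7.28×10⁹)^(1/4) = 292 K.

T_ss ≈ 292 K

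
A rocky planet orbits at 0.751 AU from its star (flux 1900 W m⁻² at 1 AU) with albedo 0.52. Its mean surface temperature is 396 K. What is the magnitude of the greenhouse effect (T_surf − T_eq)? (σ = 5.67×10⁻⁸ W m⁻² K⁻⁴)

S = 1900/0.751² = 3369 W m⁻².
T_eq = [S(1−A)/(4σ)]^(1/4) = [3369×0.48/(4×5.67×10⁻⁸)]^(1/4) = 290.6 K.
ΔT = T_surf − T_eq = 396 − 290.6.

ΔT ≈ 105.4 K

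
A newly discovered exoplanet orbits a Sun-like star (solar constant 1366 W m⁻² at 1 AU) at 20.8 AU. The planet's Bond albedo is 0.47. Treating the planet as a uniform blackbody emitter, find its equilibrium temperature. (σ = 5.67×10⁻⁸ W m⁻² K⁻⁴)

T_eq ≈ 52.1 K

Flux at 20.8 AU: S = 1366/20.8² = 3.16 W m⁻².
Energy balance: absorbed = emitted ⇒ πR²·S(1−A) = 4πR²·σT_eq⁴, so T_eq⁴ = S(1−A)/(4σ).
T_eq = [3.16 × 0.53 / (4 × 5.67×10⁻⁸)]^(1/4) = (7.38×10⁶)^(1/4) = 52.1 K.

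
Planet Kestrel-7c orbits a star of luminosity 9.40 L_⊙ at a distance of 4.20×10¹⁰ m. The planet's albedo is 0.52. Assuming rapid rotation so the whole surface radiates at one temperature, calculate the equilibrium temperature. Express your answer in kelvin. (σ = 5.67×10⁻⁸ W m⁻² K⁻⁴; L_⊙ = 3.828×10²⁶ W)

L = 9.40 × 3.828×10²⁶ = 3.60×10²⁷ W.
Flux: S = L/(4πd²) = 3.60×10²⁷/(4π×(4.20×10¹⁰)²) = 1.62×10⁵ W m⁻².
Energy balance: absorbed = emitted ⇒ πR²·S(1−A) = 4πR²·σT_eq⁴, so T_eq⁴ = S(1−A)/(4σ).
T_eq = [1.62×10⁵ × 0.48 / (4 × 5.67×10⁻⁸)]^(1/4) = (3.44×10¹¹)^(1/4) = 766 K.

T_eq ≈ 766 K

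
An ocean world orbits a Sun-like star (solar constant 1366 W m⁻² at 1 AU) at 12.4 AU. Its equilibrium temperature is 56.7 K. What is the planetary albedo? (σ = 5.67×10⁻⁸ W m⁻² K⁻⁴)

A ≈ 0.74

Flux at 12.4 AU: S = 1366/12.4² = 8.88 W m⁻².
From T_eq⁴ = S(1−A)/(4σ): 1−A = 4σT_eq⁴/S.
1−A = 4 × 5.67×10⁻⁸ × (56.7)⁴ / 8.88 = 0.264.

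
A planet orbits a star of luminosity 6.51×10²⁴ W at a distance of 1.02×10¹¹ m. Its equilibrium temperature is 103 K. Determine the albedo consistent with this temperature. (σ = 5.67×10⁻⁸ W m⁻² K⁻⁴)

A ≈ 0.49

Flux: S = L/(4πd²) = 6.51×10²⁴/(4π×(1.02×10¹¹)²) = 49.8 W m⁻².
From T_eq⁴ = S(1−A)/(4σ): 1−A = 4σT_eq⁴/S.
1−A = 4 × 5.67×10⁻⁸ × (103)⁴ / 49.8 = 0.513.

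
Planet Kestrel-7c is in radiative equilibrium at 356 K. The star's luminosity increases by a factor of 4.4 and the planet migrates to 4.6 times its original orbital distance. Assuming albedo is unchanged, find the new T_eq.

T_eq ∝ L^(1/4) · d^(−1/2).
T′ = 356 × 4.4^(1/4) / 4.6^(1/2) = 240 K.

T_eq ≈ 240 K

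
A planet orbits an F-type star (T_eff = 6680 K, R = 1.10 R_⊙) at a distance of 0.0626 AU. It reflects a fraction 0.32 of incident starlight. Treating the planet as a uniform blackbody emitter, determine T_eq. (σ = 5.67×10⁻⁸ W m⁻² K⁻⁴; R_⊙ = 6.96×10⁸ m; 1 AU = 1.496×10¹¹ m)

T_eq ≈ 1230 K

R_⋆ = 1.10 × 6.96×10⁸ = 7.66×10⁸ m.
d = 0.0626 AU = 9.36×10⁹ m.
L = 4πR_⋆²σT_⋆⁴ = 4π(7.66×10⁸)² × 5.67×10⁻⁸ × (6680)⁴ = 8.32×10²⁶ W.
S = L/(4πd²) = 7.55×10⁵ W m⁻².
Energy balance: absorbed = emitted ⇒ πR²·S(1−A) = 4πR²·σT_eq⁴, so T_eq⁴ = S(1−A)/(4σ).
T_eq = [7.55×10⁵ × 0.68 / (4 × 5.67×10⁻⁸)]^(1/4) = (2.26×10¹²)^(1/4) = 1230 K.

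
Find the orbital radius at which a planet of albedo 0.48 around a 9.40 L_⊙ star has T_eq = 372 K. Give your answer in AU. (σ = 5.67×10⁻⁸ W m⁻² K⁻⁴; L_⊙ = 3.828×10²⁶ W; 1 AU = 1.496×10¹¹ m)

d ≈ 1.24 AU

L = 9.40 × 3.828×10²⁶ = 3.60×10²⁷ W.
From T_eq⁴ = L(1−A)/(16πσd²): d = √[L(1−A)/(16πσT_eq⁴)].
d = √[3.60×10²⁷ × 0.52 / (16π × 5.67×10⁻⁸ × (372)⁴)] = 1.85×10¹¹ m = 1.24 AU.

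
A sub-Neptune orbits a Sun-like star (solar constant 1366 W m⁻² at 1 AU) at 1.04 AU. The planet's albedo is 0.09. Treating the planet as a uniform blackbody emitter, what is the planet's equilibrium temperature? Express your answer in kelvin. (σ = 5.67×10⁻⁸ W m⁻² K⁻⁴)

T_eq ≈ 267 K

Flux at 1.04 AU: S = 1366/1.04² = 1260 W m⁻².
Energy balance: absorbed = emitted ⇒ πR²·S(1−A) = 4πR²·σT_eq⁴, so T_eq⁴ = S(1−A)/(4σ).
T_eq = [1260 × 0.91 / (4 × 5.67×10⁻⁸)]^(1/4) = (5.07×10⁹)^(1/4) = 267 K.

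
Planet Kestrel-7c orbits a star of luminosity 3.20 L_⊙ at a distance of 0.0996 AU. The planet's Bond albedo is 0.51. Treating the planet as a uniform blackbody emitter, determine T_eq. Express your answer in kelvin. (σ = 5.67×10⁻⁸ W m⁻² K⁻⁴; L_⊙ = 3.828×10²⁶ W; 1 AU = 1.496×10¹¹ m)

T_eq ≈ 987 K

d = 0.0996 AU = 1.49×10¹⁰ m.
L = 3.20 × 3.828×10²⁶ = 1.22×10²⁷ W.
Flux: S = L/(4πd²) = 1.22×10²⁷/(4π×(1.49×10¹⁰)²) = 4.39×10⁵ W m⁻².
Energy balance: absorbed = emitted ⇒ πR²·S(1−A) = 4πR²·σT_eq⁴, so T_eq⁴ = S(1−A)/(4σ).
T_eq = [4.39×10⁵ × 0.49 / (4 × 5.67×10⁻⁸)]^(1/4) = (9.49×10¹¹)^(1/4) = 987 K.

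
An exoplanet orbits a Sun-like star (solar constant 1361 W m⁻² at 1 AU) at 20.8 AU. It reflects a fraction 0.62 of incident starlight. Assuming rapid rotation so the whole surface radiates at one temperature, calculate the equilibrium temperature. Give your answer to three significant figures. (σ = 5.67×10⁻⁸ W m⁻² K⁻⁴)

Flux at 20.8 AU: S = 1361/20.8² = 3.15 W m⁻².
Energy balance: absorbed = emitted ⇒ πR²·S(1−A) = 4πR²·σT_eq⁴, so T_eq⁴ = S(1−A)/(4σ).
T_eq = [3.15 × 0.38 / (4 × 5.67×10⁻⁸)]^(1/4) = (5.27×10⁶)^(1/4) = 47.9 K.

T_eq ≈ 47.9 K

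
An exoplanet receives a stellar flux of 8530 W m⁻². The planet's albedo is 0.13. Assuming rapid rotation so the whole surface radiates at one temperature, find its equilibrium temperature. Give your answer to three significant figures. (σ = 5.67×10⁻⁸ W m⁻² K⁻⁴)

Energy balance: absorbed = emitted ⇒ πR²·S(1−A) = 4πR²·σT_eq⁴, so T_eq⁴ = S(1−A)/(4σ).
T_eq = [8530 × 0.87 / (4 × 5.67×10⁻⁸)]^(1/4) = (3.27×10¹⁰)^(1/4) = 425 K.

T_eq ≈ 425 K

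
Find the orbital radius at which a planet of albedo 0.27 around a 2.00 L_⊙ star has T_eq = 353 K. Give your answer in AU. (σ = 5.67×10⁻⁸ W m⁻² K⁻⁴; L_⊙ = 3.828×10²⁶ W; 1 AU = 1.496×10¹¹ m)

L = 2.00 × 3.828×10²⁶ = 7.66×10²⁶ W.
From T_eq⁴ = L(1−A)/(16πσd²): d = √[L(1−A)/(16πσT_eq⁴)].
d = √[7.66×10²⁶ × 0.73 / (16π × 5.67×10⁻⁸ × (353)⁴)] = 1.12×10¹¹ m = 0.751 AU.

d ≈ 0.751 AU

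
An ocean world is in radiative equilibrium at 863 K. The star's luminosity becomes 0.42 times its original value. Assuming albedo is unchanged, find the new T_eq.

T_eq ∝ L^(1/4) · d^(−1/2).
T′ = 863 × 0.42^(1/4) = 695 K.

T_eq ≈ 695 K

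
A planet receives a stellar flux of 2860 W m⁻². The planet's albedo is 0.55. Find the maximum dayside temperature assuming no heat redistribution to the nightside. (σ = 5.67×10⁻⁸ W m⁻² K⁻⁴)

With no redistribution each surface element balances locally: S(1−A) = σT⁴.
T = [2860 × 0.45 / 5.67×10⁻⁸]^(1/4) = (2.27×10¹⁰)^(1/4) = 388 K.

T_ss ≈ 388 K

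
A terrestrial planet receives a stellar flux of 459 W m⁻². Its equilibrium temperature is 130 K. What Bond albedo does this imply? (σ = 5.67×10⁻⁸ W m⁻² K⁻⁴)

From T_eq⁴ = S(1−A)/(4σ): 1−A = 4σT_eq⁴/S.
1−A = 4 × 5.67×10⁻⁸ × (130)⁴ / 459 = 0.141.

A ≈ 0.86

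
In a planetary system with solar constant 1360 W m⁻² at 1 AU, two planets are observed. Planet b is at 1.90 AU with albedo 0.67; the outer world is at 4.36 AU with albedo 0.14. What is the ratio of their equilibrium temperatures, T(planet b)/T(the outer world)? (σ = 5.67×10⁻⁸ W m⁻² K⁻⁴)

T_eq = [S₀(1−A)/(4σd²)]^(1/4), so T ∝ (1−A)^(1/4) / √d.
T₁ = [1360×0.33/(4×5.67×10⁻⁸×1.90²)]^(1/4) = 153.01 K.
T₂ = [1360×0.86/(4×5.67×10⁻⁸×4.36²)]^(1/4) = 128.34 K.

T₁/T₂ ≈ 1.192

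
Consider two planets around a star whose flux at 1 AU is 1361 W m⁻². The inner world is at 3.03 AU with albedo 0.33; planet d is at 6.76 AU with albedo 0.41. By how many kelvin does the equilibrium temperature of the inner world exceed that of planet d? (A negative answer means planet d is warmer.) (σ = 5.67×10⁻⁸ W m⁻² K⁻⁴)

ΔT ≈ 50.8 K

T_eq = [S₀(1−A)/(4σd²)]^(1/4), so T ∝ (1−A)^(1/4) / √d.
T₁ = [1361×0.67/(4×5.67×10⁻⁸×3.03²)]^(1/4) = 144.66 K.
T₂ = [1361×0.59/(4×5.67×10⁻⁸×6.76²)]^(1/4) = 93.82 K.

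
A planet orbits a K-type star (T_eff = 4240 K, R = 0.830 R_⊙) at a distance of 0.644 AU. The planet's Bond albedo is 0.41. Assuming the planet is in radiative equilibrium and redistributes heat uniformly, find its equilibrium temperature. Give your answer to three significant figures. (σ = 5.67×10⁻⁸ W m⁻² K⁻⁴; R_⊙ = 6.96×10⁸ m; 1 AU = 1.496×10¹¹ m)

R_⋆ = 0.830 × 6.96×10⁸ = 5.78×10⁸ m.
d = 0.644 AU = 9.63×10¹⁰ m.
L = 4πR_⋆²σT_⋆⁴ = 4π(5.78×10⁸)² × 5.67×10⁻⁸ × (4240)⁴ = 7.68×10²⁵ W.
S = L/(4πd²) = 659 W m⁻².
Energy balance: absorbed = emitted ⇒ πR²·S(1−A) = 4πR²·σT_eq⁴, so T_eq⁴ = S(1−A)/(4σ).
T_eq = [659 × 0.59 / (4 × 5.67×10⁻⁸)]^(1/4) = (1.71×10⁹)^(1/4) = 203 K.

T_eq ≈ 203 K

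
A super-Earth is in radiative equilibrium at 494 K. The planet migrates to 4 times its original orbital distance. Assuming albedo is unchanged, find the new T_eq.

T_eq ≈ 247 K

T_eq ∝ L^(1/4) · d^(−1/2).
T′ = 494 / 4^(1/2) = 247 K.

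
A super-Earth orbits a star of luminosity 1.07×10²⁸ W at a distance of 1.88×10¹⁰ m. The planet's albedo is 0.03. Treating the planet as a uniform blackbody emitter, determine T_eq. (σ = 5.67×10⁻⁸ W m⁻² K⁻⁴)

Flux: S = L/(4πd²) = 1.07×10²⁸/(4π×(1.88×10¹⁰)²) = 2.41×10⁶ W m⁻².
Energy balance: absorbed = emitted ⇒ πR²·S(1−A) = 4πR²·σT_eq⁴, so T_eq⁴ = S(1−A)/(4σ).
T_eq = [2.41×10⁶ × 0.97 / (4 × 5.67×10⁻⁸)]^(1/4) = (1.03×10¹³)^(1/4) = 1790 K.

T_eq ≈ 1790 K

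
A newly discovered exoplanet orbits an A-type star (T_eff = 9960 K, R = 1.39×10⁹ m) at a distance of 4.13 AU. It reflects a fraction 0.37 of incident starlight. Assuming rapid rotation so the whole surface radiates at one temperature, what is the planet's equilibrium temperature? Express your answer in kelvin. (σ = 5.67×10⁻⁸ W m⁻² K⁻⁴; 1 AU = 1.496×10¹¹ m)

d = 4.13 AU = 6.18×10¹¹ m.
L = 4πR_⋆²σT_⋆⁴ = 4π(1.39×10⁹)² × 5.67×10⁻⁸ × (9960)⁴ = 1.35×10²⁸ W.
S = L/(4πd²) = 2820 W m⁻².
Energy balance: absorbed = emitted ⇒ πR²·S(1−A) = 4πR²·σT_eq⁴, so T_eq⁴ = S(1−A)/(4σ).
T_eq = [2820 × 0.63 / (4 × 5.67×10⁻⁸)]^(1/4) = (7.84×10⁹)^(1/4) = 298 K.

T_eq ≈ 298 K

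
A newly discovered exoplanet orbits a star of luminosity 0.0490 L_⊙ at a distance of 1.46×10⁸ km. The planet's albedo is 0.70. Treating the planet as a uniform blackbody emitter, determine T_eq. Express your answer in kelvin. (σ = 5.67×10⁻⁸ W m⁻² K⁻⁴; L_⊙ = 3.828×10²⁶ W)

d = 1.46×10⁸ km = 1.46×10¹¹ m.
L = 0.0490 × 3.828×10²⁶ = 1.88×10²⁵ W.
Flux: S = L/(4πd²) = 1.88×10²⁵/(4π×(1.46×10¹¹)²) = 70.0 W m⁻².
Energy balance: absorbed = emitted ⇒ πR²·S(1−A) = 4πR²·σT_eq⁴, so T_eq⁴ = S(1−A)/(4σ).
T_eq = [70.0 × 0.30 / (4 × 5.67×10⁻⁸)]^(1/4) = (9.26×10⁷)^(1/4) = 98.1 K.

T_eq ≈ 98.1 K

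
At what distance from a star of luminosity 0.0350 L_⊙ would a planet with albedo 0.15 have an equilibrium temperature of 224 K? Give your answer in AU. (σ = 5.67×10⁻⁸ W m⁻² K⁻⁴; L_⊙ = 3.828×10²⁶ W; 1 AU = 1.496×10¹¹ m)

d ≈ 0.266 AU

L = 0.0350 × 3.828×10²⁶ = 1.34×10²⁵ W.
From T_eq⁴ = L(1−A)/(16πσd²): d = √[L(1−A)/(16πσT_eq⁴)].
d = √[1.34×10²⁵ × 0.85 / (16π × 5.67×10⁻⁸ × (224)⁴)] = 3.98×10¹⁰ m = 0.266 AU.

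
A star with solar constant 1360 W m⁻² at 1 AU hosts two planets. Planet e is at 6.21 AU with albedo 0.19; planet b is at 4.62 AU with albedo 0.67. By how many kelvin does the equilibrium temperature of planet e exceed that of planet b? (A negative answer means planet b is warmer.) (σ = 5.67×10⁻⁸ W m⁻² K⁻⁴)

T_eq = [S₀(1−A)/(4σd²)]^(1/4), so T ∝ (1−A)^(1/4) / √d.
T₁ = [1360×0.81/(4×5.67×10⁻⁸×6.21²)]^(1/4) = 105.94 K.
T₂ = [1360×0.33/(4×5.67×10⁻⁸×4.62²)]^(1/4) = 98.13 K.

ΔT ≈ 7.8 K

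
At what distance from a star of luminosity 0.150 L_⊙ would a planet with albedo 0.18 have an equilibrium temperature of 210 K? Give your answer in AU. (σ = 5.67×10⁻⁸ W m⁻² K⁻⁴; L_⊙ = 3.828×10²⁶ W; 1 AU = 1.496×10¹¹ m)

d ≈ 0.616 AU

L = 0.150 × 3.828×10²⁶ = 5.74×10²⁵ W.
From T_eq⁴ = L(1−A)/(16πσd²): d = √[L(1−A)/(16πσT_eq⁴)].
d = √[5.74×10²⁵ × 0.82 / (16π × 5.67×10⁻⁸ × (210)⁴)] = 9.22×10¹⁰ m = 0.616 AU.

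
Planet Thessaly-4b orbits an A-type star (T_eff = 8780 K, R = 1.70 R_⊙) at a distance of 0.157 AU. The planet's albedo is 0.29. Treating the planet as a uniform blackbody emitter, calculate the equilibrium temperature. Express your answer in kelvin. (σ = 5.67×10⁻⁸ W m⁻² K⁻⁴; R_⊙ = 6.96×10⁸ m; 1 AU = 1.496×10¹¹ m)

T_eq ≈ 1280 K

R_⋆ = 1.70 × 6.96×10⁸ = 1.18×10⁹ m.
d = 0.157 AU = 2.35×10¹⁰ m.
L = 4πR_⋆²σT_⋆⁴ = 4π(1.18×10⁹)² × 5.67×10⁻⁸ × (8780)⁴ = 5.93×10²⁷ W.
S = L/(4πd²) = 8.55×10⁵ W m⁻².
Energy balance: absorbed = emitted ⇒ πR²·S(1−A) = 4πR²·σT_eq⁴, so T_eq⁴ = S(1−A)/(4σ).
T_eq = [8.55×10⁵ × 0.71 / (4 × 5.67×10⁻⁸)]^(1/4) = (2.68×10¹²)^(1/4) = 1280 K.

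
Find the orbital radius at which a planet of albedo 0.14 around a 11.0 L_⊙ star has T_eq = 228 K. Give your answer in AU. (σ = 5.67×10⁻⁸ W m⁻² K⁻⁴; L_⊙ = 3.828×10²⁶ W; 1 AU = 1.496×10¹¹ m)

d ≈ 4.58 AU

L = 11.0 × 3.828×10²⁶ = 4.21×10²⁷ W.
From T_eq⁴ = L(1−A)/(16πσd²): d = √[L(1−A)/(16πσT_eq⁴)].
d = √[4.21×10²⁷ × 0.86 / (16π × 5.67×10⁻⁸ × (228)⁴)] = 6.86×10¹¹ m = 4.58 AU.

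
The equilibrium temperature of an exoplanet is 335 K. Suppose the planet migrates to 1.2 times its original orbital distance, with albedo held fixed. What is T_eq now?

T_eq ∝ L^(1/4) · d^(−1/2).
T′ = 335 / 1.2^(1/2) = 306 K.

T_eq ≈ 306 K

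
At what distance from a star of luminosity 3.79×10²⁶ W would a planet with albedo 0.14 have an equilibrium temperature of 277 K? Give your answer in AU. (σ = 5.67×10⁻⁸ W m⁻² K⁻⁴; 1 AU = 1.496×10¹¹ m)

From T_eq⁴ = L(1−A)/(16πσd²): d = √[L(1−A)/(16πσT_eq⁴)].
d = √[3.79×10²⁶ × 0.86 / (16π × 5.67×10⁻⁸ × (277)⁴)] = 1.39×10¹¹ m = 0.932 AU.

d ≈ 0.932 AU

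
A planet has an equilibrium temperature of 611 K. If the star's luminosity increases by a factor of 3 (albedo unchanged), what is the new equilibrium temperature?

T_eq ≈ 804 K

T_eq ∝ L^(1/4) · d^(−1/2).
T′ = 611 × 3^(1/4) = 804 K.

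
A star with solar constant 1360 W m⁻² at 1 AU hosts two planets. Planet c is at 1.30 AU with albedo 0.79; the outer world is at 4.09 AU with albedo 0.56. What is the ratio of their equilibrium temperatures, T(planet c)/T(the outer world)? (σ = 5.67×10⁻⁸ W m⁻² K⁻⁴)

T_eq = [S₀(1−A)/(4σd²)]^(1/4), so T ∝ (1−A)^(1/4) / √d.
T₁ = [1360×0.21/(4×5.67×10⁻⁸×1.30²)]^(1/4) = 165.22 K.
T₂ = [1360×0.44/(4×5.67×10⁻⁸×4.09²)]^(1/4) = 112.07 K.

T₁/T₂ ≈ 1.474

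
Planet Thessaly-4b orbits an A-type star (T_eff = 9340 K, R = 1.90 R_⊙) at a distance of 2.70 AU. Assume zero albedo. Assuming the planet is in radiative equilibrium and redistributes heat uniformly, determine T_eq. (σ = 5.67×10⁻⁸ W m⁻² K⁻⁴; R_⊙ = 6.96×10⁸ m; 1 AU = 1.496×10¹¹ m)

T_eq ≈ 378 K

R_⋆ = 1.90 × 6.96×10⁸ = 1.32×10⁹ m.
d = 2.70 AU = 4.04×10¹¹ m.
L = 4πR_⋆²σT_⋆⁴ = 4π(1.32×10⁹)² × 5.67×10⁻⁸ × (9340)⁴ = 9.48×10²⁷ W.
S = L/(4πd²) = 4620 W m⁻².
Energy balance: absorbed = emitted ⇒ πR²·S(1−A) = 4πR²·σT_eq⁴, so T_eq⁴ = S(1−A)/(4σ).
T_eq = [4620 × 1.00 / (4 × 5.67×10⁻⁸)]^(1/4) = (2.04×10¹⁰)^(1/4) = 378 K.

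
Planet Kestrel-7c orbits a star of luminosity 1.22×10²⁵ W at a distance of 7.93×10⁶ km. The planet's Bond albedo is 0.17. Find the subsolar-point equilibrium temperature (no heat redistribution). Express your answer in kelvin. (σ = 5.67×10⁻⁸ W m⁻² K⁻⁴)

T_ss ≈ 689 K

d = 7.93×10⁶ km = 7.93×10⁹ m.
Flux: S = L/(4πd²) = 1.22×10²⁵/(4π×(7.93×10⁹)²) = 1.54×10⁴ W m⁻².
At the subsolar point the surface absorbs S(1−A) and emits σT⁴ per unit area — no factor of 4, since only the local patch is in balance.
T = [1.54×10⁴ × 0.83 / 5.67×10⁻⁸]^(1/4) = (2.26×10¹¹)^(1/4) = 689 K.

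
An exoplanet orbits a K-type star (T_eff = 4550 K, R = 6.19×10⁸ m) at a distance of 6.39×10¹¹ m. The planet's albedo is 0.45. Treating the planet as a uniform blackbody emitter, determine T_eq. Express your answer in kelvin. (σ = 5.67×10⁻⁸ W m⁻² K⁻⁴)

L = 4πR_⋆²σT_⋆⁴ = 4π(6.19×10⁸)² × 5.67×10⁻⁸ × (4550)⁴ = 1.17×10²⁶ W.
S = L/(4πd²) = 22.8 W m⁻².
Energy balance: absorbed = emitted ⇒ πR²·S(1−A) = 4πR²·σT_eq⁴, so T_eq⁴ = S(1−A)/(4σ).
T_eq = [22.8 × 0.55 / (4 × 5.67×10⁻⁸)]^(1/4) = (5.53×10⁷)^(1/4) = 86.2 K.

T_eq ≈ 86.2 K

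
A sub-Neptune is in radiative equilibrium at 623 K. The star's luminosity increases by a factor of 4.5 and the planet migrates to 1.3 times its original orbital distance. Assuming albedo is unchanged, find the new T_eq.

T_eq ∝ L^(1/4) · d^(−1/2).
T′ = 623 × 4.5^(1/4) / 1.3^(1/2) = 796 K.

T_eq ≈ 796 K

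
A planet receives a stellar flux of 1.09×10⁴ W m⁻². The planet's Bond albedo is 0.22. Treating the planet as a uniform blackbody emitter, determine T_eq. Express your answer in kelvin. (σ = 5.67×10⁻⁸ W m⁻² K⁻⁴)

T_eq ≈ 440 K

Energy balance: absorbed = emitted ⇒ πR²·S(1−A) = 4πR²·σT_eq⁴, so T_eq⁴ = S(1−A)/(4σ).
T_eq = [1.09×10⁴ × 0.78 / (4 × 5.67×10⁻⁸)]^(1/4) = (3.75×10¹⁰)^(1/4) = 440 K.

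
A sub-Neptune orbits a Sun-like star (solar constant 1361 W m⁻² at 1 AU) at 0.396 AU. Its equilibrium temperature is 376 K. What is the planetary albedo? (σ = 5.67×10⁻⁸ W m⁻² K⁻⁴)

Flux at 0.396 AU: S = 1361/0.396² = 8680 W m⁻².
From T_eq⁴ = S(1−A)/(4σ): 1−A = 4σT_eq⁴/S.
1−A = 4 × 5.67×10⁻⁸ × (376)⁴ / 8680 = 0.522.

A ≈ 0.48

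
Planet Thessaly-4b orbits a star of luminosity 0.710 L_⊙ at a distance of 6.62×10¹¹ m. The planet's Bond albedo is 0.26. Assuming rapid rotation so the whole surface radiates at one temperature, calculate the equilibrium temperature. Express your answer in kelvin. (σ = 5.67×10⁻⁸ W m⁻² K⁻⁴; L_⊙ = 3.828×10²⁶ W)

L = 0.710 × 3.828×10²⁶ = 2.72×10²⁶ W.
Flux: S = L/(4πd²) = 2.72×10²⁶/(4π×(6.62×10¹¹)²) = 49.4 W m⁻².
Energy balance: absorbed = emitted ⇒ πR²·S(1−A) = 4πR²·σT_eq⁴, so T_eq⁴ = S(1−A)/(4σ).
T_eq = [49.4 × 0.74 / (4 × 5.67×10⁻⁸)]^(1/4) = (1.61×10⁸)^(1/4) = 113 K.

T_eq ≈ 113 K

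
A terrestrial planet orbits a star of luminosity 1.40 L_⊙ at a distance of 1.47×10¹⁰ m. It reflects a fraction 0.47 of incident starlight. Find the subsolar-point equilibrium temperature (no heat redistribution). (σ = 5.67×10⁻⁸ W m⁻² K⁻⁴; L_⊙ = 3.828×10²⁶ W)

L = 1.40 × 3.828×10²⁶ = 5.36×10²⁶ W.
Flux: S = L/(4πd²) = 5.36×10²⁶/(4π×(1.47×10¹⁰)²) = 1.97×10⁵ W m⁻².
At the subsolar point the surface absorbs S(1−A) and emits σT⁴ per unit area — no factor of 4, since only the local patch is in balance.
T = [1.97×10⁵ × 0.53 / 5.67×10⁻⁸]^(1/4) = (1.84×10¹²)^(1/4) = 1170 K.

T_ss ≈ 1170 K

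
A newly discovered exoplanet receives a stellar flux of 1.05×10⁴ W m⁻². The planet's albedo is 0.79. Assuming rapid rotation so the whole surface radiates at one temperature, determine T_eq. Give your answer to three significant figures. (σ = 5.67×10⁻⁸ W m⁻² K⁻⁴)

T_eq ≈ 314 K

Energy balance: absorbed = emitted ⇒ πR²·S(1−A) = 4πR²·σT_eq⁴, so T_eq⁴ = S(1−A)/(4σ).
T_eq = [1.05×10⁴ × 0.21 / (4 × 5.67×10⁻⁸)]^(1/4) = (9.72×10⁹)^(1/4) = 314 K.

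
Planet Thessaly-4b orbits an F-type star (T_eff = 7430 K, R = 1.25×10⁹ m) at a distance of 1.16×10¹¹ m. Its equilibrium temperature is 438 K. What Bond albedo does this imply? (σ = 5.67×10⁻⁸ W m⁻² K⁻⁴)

A ≈ 0.58

L = 4πR_⋆²σT_⋆⁴ = 4π(1.25×10⁹)² × 5.67×10⁻⁸ × (7430)⁴ = 3.39×10²⁷ W.
S = L/(4πd²) = 2.01×10⁴ W m⁻².
From T_eq⁴ = S(1−A)/(4σ): 1−A = 4σT_eq⁴/S.
1−A = 4 × 5.67×10⁻⁸ × (438)⁴ / 2.01×10⁴ = 0.416.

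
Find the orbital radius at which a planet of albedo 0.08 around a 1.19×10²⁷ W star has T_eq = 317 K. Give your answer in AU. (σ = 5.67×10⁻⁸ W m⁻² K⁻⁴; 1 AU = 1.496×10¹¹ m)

d ≈ 1.30 AU

From T_eq⁴ = L(1−A)/(16πσd²): d = √[L(1−A)/(16πσT_eq⁴)].
d = √[1.19×10²⁷ × 0.92 / (16π × 5.67×10⁻⁸ × (317)⁴)] = 1.95×10¹¹ m = 1.30 AU.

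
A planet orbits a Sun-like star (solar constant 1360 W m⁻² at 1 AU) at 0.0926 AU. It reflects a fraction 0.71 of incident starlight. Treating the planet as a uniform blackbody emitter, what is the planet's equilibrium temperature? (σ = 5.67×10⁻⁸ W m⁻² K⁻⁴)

Flux at 0.0926 AU: S = 1360/0.0926² = 1.59×10⁵ W m⁻².
Energy balance: absorbed = emitted ⇒ πR²·S(1−A) = 4πR²·σT_eq⁴, so T_eq⁴ = S(1−A)/(4σ).
T_eq = [1.59×10⁵ × 0.29 / (4 × 5.67×10⁻⁸)]^(1/4) = (2.03×10¹¹)^(1/4) = 671 K.

T_eq ≈ 671 K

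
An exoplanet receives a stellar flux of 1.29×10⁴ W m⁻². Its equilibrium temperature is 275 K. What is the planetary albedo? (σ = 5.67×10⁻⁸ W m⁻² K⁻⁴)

A ≈ 0.90

From T_eq⁴ = S(1−A)/(4σ): 1−A = 4σT_eq⁴/S.
1−A = 4 × 5.67×10⁻⁸ × (275)⁴ / 1.29×10⁴ = 0.101.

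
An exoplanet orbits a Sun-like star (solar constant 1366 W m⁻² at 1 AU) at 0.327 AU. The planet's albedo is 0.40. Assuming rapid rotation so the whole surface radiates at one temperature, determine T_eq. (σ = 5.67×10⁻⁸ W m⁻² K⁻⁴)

Flux at 0.327 AU: S = 1366/0.327² = 1.28×10⁴ W m⁻².
Energy balance: absorbed = emitted ⇒ πR²·S(1−A) = 4πR²·σT_eq⁴, so T_eq⁴ = S(1−A)/(4σ).
T_eq = [1.28×10⁴ × 0.60 / (4 × 5.67×10⁻⁸)]^(1/4) = (3.38×10¹⁰)^(1/4) = 429 K.

T_eq ≈ 429 K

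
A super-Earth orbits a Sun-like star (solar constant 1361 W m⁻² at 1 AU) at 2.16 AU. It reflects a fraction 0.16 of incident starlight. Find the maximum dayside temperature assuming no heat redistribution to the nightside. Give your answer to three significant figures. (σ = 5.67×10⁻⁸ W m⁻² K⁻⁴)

Flux at 2.16 AU: S = 1361/2.16² = 292 W m⁻².
With no redistribution each surface element balances locally: S(1−A) = σT⁴.
T = [292 × 0.84 / 5.67×10⁻⁸]^(1/4) = (4.32×10⁹)^(1/4) = 256 K.

T_ss ≈ 256 K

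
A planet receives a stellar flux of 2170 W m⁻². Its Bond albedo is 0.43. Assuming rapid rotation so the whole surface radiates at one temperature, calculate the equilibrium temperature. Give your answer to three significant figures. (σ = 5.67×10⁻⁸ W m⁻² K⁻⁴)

Energy balance: absorbed = emitted ⇒ πR²·S(1−A) = 4πR²·σT_eq⁴, so T_eq⁴ = S(1−A)/(4σ).
T_eq = [2170 × 0.57 / (4 × 5.67×10⁻⁸)]^(1/4) = (5.45×10⁹)^(1/4) = 272 K.

T_eq ≈ 272 K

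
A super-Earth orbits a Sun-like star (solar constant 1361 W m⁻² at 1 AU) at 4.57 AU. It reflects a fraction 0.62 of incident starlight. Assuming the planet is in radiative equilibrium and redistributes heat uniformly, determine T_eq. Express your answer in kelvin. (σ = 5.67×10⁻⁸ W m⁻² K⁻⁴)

T_eq ≈ 102 K

Flux at 4.57 AU: S = 1361/4.57² = 65.2 W m⁻².
Energy balance: absorbed = emitted ⇒ πR²·S(1−A) = 4πR²·σT_eq⁴, so T_eq⁴ = S(1−A)/(4σ).
T_eq = [65.2 × 0.38 / (4 × 5.67×10⁻⁸)]^(1/4) = (1.09×10⁸)^(1/4) = 102 K.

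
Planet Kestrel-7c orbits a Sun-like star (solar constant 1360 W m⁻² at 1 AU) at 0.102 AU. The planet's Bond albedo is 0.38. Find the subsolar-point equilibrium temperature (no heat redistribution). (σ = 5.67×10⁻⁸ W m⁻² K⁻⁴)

T_ss ≈ 1090 K

Flux at 0.102 AU: S = 1360/0.102² = 1.31×10⁵ W m⁻².
At the subsolar point the surface absorbs S(1−A) and emits σT⁴ per unit area — no factor of 4, since only the local patch is in balance.
T = [1.31×10⁵ × 0.62 / 5.67×10⁻⁸]^(1/4) = (1.43×10¹²)^(1/4) = 1090 K.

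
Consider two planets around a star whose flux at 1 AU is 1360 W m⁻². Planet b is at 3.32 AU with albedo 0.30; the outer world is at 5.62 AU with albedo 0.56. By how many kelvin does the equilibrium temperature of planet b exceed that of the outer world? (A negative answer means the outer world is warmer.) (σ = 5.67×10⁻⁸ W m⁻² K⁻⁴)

ΔT ≈ 44.1 K

T_eq = [S₀(1−A)/(4σd²)]^(1/4), so T ∝ (1−A)^(1/4) / √d.
T₁ = [1360×0.70/(4×5.67×10⁻⁸×3.32²)]^(1/4) = 139.69 K.
T₂ = [1360×0.44/(4×5.67×10⁻⁸×5.62²)]^(1/4) = 95.60 K.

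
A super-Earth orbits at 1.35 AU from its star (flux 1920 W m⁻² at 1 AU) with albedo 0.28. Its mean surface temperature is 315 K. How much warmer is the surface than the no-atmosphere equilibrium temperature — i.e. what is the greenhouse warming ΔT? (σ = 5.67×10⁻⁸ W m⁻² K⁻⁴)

S = 1920/1.35² = 1053 W m⁻².
T_eq = [S(1−A)/(4σ)]^(1/4) = [1053×0.72/(4×5.67×10⁻⁸)]^(1/4) = 240.5 K.
ΔT = T_surf − T_eq = 315 − 240.5.

ΔT ≈ 74.5 K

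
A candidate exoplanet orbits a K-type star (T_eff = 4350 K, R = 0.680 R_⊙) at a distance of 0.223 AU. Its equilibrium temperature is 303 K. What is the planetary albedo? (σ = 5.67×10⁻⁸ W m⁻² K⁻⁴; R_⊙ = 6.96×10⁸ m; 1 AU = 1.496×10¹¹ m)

A ≈ 0.53

R_⋆ = 0.680 × 6.96×10⁸ = 4.73×10⁸ m.
d = 0.223 AU = 3.34×10¹⁰ m.
L = 4πR_⋆²σT_⋆⁴ = 4π(4.73×10⁸)² × 5.67×10⁻⁸ × (4350)⁴ = 5.71×10²⁵ W.
S = L/(4πd²) = 4090 W m⁻².
From T_eq⁴ = S(1−A)/(4σ): 1−A = 4σT_eq⁴/S.
1−A = 4 × 5.67×10⁻⁸ × (303)⁴ / 4090 = 0.468.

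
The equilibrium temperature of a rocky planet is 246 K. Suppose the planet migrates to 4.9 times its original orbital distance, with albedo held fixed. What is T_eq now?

T_eq ≈ 111 K

T_eq ∝ L^(1/4) · d^(−1/2).
T′ = 246 / 4.9^(1/2) = 111 K.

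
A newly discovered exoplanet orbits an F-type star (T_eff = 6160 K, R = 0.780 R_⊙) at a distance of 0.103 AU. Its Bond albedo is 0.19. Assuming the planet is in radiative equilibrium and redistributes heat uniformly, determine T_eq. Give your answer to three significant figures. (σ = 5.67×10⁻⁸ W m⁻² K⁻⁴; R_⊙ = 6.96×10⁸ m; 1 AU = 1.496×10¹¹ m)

R_⋆ = 0.780 × 6.96×10⁸ = 5.43×10⁸ m.
d = 0.103 AU = 1.54×10¹⁰ m.
L = 4πR_⋆²σT_⋆⁴ = 4π(5.43×10⁸)² × 5.67×10⁻⁸ × (6160)⁴ = 3.02×10²⁶ W.
S = L/(4πd²) = 1.01×10⁵ W m⁻².
Energy balance: absorbed = emitted ⇒ πR²·S(1−A) = 4πR²·σT_eq⁴, so T_eq⁴ = S(1−A)/(4σ).
T_eq = [1.01×10⁵ × 0.81 / (4 × 5.67×10⁻⁸)]^(1/4) = (3.62×10¹¹)^(1/4) = 776 K.

T_eq ≈ 776 K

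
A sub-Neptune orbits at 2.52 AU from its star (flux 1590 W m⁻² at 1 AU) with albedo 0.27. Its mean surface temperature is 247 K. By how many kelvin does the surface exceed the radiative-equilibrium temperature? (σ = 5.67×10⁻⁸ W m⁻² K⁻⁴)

ΔT ≈ 78.5 K

S = 1590/2.52² = 250.4 W m⁻².
T_eq = [S(1−A)/(4σ)]^(1/4) = [250.4×0.73/(4×5.67×10⁻⁸)]^(1/4) = 168.5 K.
ΔT = T_surf − T_eq = 247 − 168.5.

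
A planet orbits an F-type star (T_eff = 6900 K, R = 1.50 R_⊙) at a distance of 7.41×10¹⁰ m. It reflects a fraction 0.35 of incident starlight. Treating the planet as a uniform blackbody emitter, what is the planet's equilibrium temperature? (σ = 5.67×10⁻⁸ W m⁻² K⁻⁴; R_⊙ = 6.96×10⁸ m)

T_eq ≈ 520 K

R_⋆ = 1.50 × 6.96×10⁸ = 1.04×10⁹ m.
L = 4πR_⋆²σT_⋆⁴ = 4π(1.04×10⁹)² × 5.67×10⁻⁸ × (6900)⁴ = 1.76×10²⁷ W.
S = L/(4πd²) = 2.55×10⁴ W m⁻².
Energy balance: absorbed = emitted ⇒ πR²·S(1−A) = 4πR²·σT_eq⁴, so T_eq⁴ = S(1−A)/(4σ).
T_eq = [2.55×10⁴ × 0.65 / (4 × 5.67×10⁻⁸)]^(1/4) = (7.31×10¹⁰)^(1/4) = 520 K.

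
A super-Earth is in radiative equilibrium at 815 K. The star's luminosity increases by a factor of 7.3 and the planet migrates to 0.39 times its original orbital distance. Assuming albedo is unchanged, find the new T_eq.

T_eq ≈ 2150 K

T_eq ∝ L^(1/4) · d^(−1/2).
T′ = 815 × 7.3^(1/4) / 0.39^(1/2) = 2150 K.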